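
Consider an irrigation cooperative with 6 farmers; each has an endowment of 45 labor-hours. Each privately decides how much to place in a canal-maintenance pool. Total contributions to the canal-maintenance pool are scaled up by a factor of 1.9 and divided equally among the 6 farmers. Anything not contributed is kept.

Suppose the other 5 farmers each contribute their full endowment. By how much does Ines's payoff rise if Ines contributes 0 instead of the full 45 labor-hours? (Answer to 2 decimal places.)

30.75 labor-hours

Switching from a contribution of 45 to 0 lets Ines keep an extra 45 labor-hours, but lowers the canal-maintenance pool by 45, which costs Ines their own share of that drop: 1.9/6 × 45 = 14.25.
Net gain = 45 − 14.25 = 30.75. The private return per contributed unit (0.3167) is below 1, so free-riding is indeed the best response regardless of what the others do.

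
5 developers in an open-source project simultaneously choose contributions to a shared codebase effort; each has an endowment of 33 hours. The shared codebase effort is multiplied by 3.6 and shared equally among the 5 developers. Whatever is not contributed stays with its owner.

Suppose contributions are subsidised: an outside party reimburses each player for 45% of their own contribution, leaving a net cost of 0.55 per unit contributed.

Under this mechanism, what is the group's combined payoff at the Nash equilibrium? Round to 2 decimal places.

The effective private return per unit is now (3.6/5) / 0.55 = 1.3091 > 1, so every player's dominant strategy flips to full contribution.
So the Nash equilibrium is full contribution by all 5; the group earns 5 × (33 × 0.45 + 3.6 × 33) = 668.25.

668.25 hours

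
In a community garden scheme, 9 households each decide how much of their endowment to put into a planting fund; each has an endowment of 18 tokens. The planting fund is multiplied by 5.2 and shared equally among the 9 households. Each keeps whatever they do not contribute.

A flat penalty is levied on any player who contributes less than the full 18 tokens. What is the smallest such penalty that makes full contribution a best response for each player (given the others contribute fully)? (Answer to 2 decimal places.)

Given the others contribute fully, the best deviation is to contribute 0 (any partial contribution still incurs the fine and gives up units whose private return 0.5778 is below 1).
Deviating from 18 to 0 saves 18 tokens but forfeits the deviator's share of the drop in the planting fund: 5.2/9 × 18 = 10.40.
So the deviation gain is 18 − 10.40 = 7.60, and the fine must be at least 7.60 tokens to wipe it out.

7.60 tokens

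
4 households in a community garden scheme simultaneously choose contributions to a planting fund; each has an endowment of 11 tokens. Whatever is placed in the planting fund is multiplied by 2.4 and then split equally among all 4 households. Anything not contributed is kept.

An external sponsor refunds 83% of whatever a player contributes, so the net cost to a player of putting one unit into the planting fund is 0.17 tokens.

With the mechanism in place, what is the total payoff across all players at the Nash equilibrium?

142.12 tokens

With the mechanism, a contributed unit returns (2.4/4) / 0.17 = 3.5294 per unit of net cost to the contributor — now above 1 — so contributing fully is weakly dominant for every player.
So the Nash equilibrium is full contribution by all 4; the group earns 4 × (11 × 0.83 + 2.4 × 11) = 142.12.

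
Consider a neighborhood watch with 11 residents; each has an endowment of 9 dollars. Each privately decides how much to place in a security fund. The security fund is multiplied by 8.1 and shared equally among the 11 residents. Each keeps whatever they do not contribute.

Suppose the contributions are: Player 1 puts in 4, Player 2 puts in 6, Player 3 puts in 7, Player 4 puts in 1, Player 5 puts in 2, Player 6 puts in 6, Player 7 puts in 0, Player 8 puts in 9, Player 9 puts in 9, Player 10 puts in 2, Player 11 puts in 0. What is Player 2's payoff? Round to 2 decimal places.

36.87 dollars

Total contributed: 4 + 6 + 7 + 1 + 2 + 6 + 0 + 9 + 9 + 2 + 0 = 46.
Each receives 8.1 × 46 / 11 = 33.87 from the security fund.
Player 2 keeps 9 − 6 = 3, so Player 2's payoff is 3 + 33.87 = 36.87.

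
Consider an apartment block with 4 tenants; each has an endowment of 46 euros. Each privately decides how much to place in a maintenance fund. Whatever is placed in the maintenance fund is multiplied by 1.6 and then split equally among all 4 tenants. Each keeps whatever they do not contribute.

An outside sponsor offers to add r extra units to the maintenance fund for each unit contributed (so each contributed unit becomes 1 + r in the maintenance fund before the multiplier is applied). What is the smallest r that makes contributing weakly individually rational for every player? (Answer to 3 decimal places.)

1.500

With matching at rate r, one contributed unit becomes (1 + r) in the maintenance fund and returns 1.6 × (1 + r) / 4 to the contributor.
Setting this equal to 1: 1 + r = 4/1.6 = 2.5000.
So the minimum matching rate is r = 2.5000 − 1 = 1.500.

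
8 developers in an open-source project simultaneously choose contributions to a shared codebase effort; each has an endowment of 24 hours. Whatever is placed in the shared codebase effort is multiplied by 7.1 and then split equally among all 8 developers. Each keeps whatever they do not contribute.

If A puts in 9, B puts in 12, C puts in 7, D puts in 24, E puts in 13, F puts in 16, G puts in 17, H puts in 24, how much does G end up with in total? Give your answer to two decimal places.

115.28 hours

Total contributed: 9 + 12 + 7 + 24 + 13 + 16 + 17 + 24 = 122.
Each receives 7.1 × 122 / 8 = 108.28 from the shared codebase effort.
G keeps 24 − 17 = 7, so G's payoff is 7 + 108.28 = 115.28.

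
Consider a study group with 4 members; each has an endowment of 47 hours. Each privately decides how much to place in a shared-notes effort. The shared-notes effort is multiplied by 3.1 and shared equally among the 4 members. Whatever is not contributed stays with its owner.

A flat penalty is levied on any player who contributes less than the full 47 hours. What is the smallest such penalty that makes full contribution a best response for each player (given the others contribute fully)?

Given the others contribute fully, the best deviation is to contribute 0 (any partial contribution still incurs the fine and gives up units whose private return 0.7750 is below 1).
Deviating from 47 to 0 saves 47 hours but forfeits the deviator's share of the drop in the shared-notes effort: 3.1/4 × 47 = 36.42.
So the deviation gain is 47 − 36.42 = 10.58, and the fine must be at least 10.58 hours to wipe it out.

10.58 hours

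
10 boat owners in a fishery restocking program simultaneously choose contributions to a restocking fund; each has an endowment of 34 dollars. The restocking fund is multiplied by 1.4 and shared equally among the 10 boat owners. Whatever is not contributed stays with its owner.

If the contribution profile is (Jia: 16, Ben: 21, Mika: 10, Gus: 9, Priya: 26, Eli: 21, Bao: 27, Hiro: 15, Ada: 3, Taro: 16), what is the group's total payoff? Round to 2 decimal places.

Total contributed: 16 + 21 + 10 + 9 + 26 + 21 + 27 + 15 + 3 + 16 = 164; total kept: 10 × 34 − 164 = 176.
The restocking fund pays out 1.4 × 164 = 229.60 in aggregate.
Group total = 176 + 229.60 = 405.60.

405.60 dollars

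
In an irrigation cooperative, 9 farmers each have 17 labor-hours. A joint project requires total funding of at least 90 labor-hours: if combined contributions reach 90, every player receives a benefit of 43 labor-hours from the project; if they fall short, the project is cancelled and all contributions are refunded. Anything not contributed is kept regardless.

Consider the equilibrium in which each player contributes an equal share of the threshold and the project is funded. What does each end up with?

50 labor-hours

Equal share of the threshold: 90/9 = 10.
At this profile no one gains by cutting their contribution: any cut drops the total below 90, the project is cancelled, contributions are refunded, and the deviator ends with 17, which is less than 17 − 10 + 43 = 50. Contributing more than 10 just wastes the excess. So contributing exactly 10 is a best response.
Each player's payoff: 17 − 10 + 43 = 50.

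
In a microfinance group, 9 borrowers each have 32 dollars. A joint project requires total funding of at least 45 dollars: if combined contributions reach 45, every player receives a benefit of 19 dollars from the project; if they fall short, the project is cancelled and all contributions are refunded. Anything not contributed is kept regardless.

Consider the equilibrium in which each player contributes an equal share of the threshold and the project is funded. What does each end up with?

46 dollars

Equal share of the threshold: 45/9 = 5.
At this profile no one gains by cutting their contribution: any cut drops the total below 45, the project is cancelled, contributions are refunded, and the deviator ends with 32, which is less than 32 − 5 + 19 = 46. Contributing more than 5 just wastes the excess. So contributing exactly 5 is a best response.
Each player's payoff: 32 − 5 + 19 = 46.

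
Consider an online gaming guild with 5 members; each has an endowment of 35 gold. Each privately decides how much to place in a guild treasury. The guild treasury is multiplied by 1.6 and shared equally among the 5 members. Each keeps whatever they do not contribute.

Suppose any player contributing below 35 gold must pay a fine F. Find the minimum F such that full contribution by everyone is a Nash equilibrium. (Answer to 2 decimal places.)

23.80 gold

Given the others contribute fully, the best deviation is to contribute 0 (any partial contribution still incurs the fine and gives up units whose private return 0.3200 is below 1).
Deviating from 35 to 0 saves 35 gold but forfeits the deviator's share of the drop in the guild treasury: 1.6/5 × 35 = 11.20.
So the deviation gain is 35 − 11.20 = 23.80, and the fine must be at least 23.80 gold to wipe it out.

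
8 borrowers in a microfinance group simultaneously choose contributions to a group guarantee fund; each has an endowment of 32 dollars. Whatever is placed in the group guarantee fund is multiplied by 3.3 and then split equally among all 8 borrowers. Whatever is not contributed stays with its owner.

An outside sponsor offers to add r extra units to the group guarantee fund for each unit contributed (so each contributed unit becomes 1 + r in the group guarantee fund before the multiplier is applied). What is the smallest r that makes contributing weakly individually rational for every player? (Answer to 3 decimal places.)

1.424

With matching at rate r, one contributed unit becomes (1 + r) in the group guarantee fund and returns 3.3 × (1 + r) / 8 to the contributor.
Setting this equal to 1: 1 + r = 8/3.3 = 2.4242.
So the minimum matching rate is r = 2.4242 − 1 = 1.424.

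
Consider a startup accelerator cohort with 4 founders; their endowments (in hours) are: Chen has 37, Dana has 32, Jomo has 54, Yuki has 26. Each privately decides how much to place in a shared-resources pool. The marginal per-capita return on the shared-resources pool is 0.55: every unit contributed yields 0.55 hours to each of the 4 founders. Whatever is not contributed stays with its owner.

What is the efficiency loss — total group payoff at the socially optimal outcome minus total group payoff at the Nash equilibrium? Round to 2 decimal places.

The private return per contributed unit is 0.55 < 1 for everyone, so the Nash equilibrium is zero contribution and the group total is Σ E_j = 37 + 32 + 54 + 26 = 149.
Each contributed unit returns 2.200 to the group, so the social optimum is full contribution by everyone: group total = 2.200 × 149 = 327.80.
Efficiency loss = (2.200 − 1) × 149 = 178.80.

178.80 hours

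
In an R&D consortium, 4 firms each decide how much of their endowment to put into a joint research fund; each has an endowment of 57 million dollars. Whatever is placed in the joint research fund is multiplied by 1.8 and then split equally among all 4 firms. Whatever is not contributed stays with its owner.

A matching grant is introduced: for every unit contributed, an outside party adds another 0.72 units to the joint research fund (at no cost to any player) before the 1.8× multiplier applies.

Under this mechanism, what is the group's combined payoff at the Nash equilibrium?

228.00 million dollars

Even with the mechanism, each unit contributed returns only 1.8 × 1.72 / 4 = 0.7740 per unit of net cost, so contributing nothing is still dominant.
At the Nash equilibrium no one contributes; group total payoff = 4 × 57 = 228.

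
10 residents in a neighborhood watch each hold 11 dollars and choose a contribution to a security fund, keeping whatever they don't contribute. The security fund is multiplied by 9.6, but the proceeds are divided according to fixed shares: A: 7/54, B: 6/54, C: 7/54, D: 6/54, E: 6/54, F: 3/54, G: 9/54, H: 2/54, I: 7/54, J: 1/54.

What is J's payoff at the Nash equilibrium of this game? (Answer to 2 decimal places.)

24.69 dollars

Each unit j contributes comes back to j as 9.6 × (j's share), so j prefers to contribute only if that share exceeds 1/9.6 = 0.1042; otherwise keeping the unit dominates.
A, B, C, D, E, G and I are above the threshold, contributing 11 each; the remaining 3 contribute 0. Total contributed: 77.
J keeps 11 and receives 9.6 × 77 × 1/54 = 13.69 from the security fund, for a payoff of 24.69.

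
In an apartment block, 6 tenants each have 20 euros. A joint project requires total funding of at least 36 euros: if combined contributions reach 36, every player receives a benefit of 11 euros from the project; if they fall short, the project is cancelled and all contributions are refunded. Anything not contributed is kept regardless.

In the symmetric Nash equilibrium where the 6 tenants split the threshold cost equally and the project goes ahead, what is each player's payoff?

Equal share of the threshold: 36/6 = 6.
At this profile no one gains by cutting their contribution: any cut drops the total below 36, the project is cancelled, contributions are refunded, and the deviator ends with 20, which is less than 20 − 6 + 11 = 25. Contributing more than 6 just wastes the excess. So contributing exactly 6 is a best response.
Each player's payoff: 20 − 6 + 11 = 25.

25 euros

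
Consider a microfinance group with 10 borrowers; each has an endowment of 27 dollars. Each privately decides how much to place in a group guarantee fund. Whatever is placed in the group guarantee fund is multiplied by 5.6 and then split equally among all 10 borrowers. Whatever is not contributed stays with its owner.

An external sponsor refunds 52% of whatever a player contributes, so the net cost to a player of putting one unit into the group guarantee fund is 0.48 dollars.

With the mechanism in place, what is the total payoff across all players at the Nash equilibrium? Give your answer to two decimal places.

Under the mechanism each unit contributed yields (5.6/10) / 0.48 = 1.1667 back to its contributor per unit of net cost, which exceeds 1, making full contribution the dominant choice for everyone.
So the Nash equilibrium is full contribution by all 10; the group earns 10 × (27 × 0.52 + 5.6 × 27) = 1652.40.

1652.40 dollars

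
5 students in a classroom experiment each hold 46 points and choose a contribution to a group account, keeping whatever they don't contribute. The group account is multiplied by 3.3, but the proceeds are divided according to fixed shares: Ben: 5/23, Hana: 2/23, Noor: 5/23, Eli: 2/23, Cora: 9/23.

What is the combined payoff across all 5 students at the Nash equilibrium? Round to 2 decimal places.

Player j's private return per contributed unit is 3.3 × (j's share). Contributing is weakly dominant for j when that share is at least 1/3.3 = 0.3030, and contributing 0 is dominant otherwise.
The only share above 0.3030 is Cora's 9/23, contributing 46; the remaining 4 contribute 0. Total contributed: 46.
The group account pays out 3.3 × 46 = 151.80 in total (split across the unequal shares, but the aggregate is all that matters for the group sum).
The 4 free-riders keep 46 each, adding 184. Group total = 184 + 151.80 = 335.80.

335.80 points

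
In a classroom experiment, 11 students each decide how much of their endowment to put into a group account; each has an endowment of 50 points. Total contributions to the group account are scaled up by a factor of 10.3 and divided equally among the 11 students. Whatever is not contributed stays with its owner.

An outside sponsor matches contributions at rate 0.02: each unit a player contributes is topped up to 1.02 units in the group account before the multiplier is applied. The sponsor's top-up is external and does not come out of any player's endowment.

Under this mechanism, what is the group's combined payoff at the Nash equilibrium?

550.00 points

With the mechanism, a contributed unit returns 10.3 × 1.02 / 11 = 0.9551 per unit of net cost — still below 1 — so contributing 0 remains dominant for every player.
Everyone keeps their endowment and the group total is 11 × 50 = 550.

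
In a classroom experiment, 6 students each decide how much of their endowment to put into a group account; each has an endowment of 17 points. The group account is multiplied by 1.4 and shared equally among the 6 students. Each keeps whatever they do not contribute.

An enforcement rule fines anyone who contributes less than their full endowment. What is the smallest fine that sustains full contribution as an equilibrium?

13.03 points

Given the others contribute fully, the best deviation is to contribute 0 (any partial contribution still incurs the fine and gives up units whose private return 0.2333 is below 1).
Deviating from 17 to 0 saves 17 points but forfeits the deviator's share of the drop in the group account: 1.4/6 × 17 = 3.97.
So the deviation gain is 17 − 3.97 = 13.03, and the fine must be at least 13.03 points to wipe it out.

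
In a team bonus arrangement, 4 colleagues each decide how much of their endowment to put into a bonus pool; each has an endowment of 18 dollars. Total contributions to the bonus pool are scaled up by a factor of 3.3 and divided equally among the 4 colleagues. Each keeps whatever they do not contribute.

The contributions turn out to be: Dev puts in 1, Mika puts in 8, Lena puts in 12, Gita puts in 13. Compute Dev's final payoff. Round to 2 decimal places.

Total contributed: 1 + 8 + 12 + 13 = 34.
Each receives 3.3 × 34 / 4 = 28.05 from the bonus pool.
Dev keeps 18 − 1 = 17, so Dev's payoff is 17 + 28.05 = 45.05.

45.05 dollars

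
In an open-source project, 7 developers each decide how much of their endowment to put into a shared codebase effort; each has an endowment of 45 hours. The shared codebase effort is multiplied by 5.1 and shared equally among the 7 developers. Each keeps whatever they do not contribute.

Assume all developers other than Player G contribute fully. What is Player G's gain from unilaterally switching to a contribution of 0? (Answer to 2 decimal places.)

12.21 hours

Switching from a contribution of 45 to 0 lets Player G keep an extra 45 hours, but lowers the shared codebase effort by 45, which costs Player G their own share of that drop: 5.1/7 × 45 = 32.79.
Net gain = 45 − 32.79 = 12.21. The private return per contributed unit (0.7286) is below 1, so free-riding is indeed the best response regardless of what the others do.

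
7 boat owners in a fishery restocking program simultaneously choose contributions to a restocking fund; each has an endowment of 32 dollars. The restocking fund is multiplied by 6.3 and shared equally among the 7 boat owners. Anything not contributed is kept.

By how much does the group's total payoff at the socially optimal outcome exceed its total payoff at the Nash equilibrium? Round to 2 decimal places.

1187.20 dollars

Each contributed unit returns 6.3/7 = 0.9000 to its contributor — below 1 — so contributing 0 is dominant for every player. At the Nash equilibrium everyone keeps their 32, and the group total is 7 × 32 = 224.
Each contributed unit returns 6.300 to the group as a whole (0.9000 to each of 7 players), which exceeds 1, so the social optimum is full contribution: group total = 6.300 × 224 = 1411.20.
Efficiency loss = 1411.20 − 224 = 1187.20.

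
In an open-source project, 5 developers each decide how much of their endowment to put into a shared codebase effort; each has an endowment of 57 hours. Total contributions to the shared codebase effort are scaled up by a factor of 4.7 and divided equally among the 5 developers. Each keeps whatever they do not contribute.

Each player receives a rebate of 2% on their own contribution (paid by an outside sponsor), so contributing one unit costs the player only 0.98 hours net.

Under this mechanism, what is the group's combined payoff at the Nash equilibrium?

285.00 hours

The effective private return is (4.7/5) / 0.98 = 0.9592, which is still under 1, so the mechanism doesn't change anyone's dominant strategy: zero contribution.
Everyone keeps their endowment and the group total is 5 × 57 = 285.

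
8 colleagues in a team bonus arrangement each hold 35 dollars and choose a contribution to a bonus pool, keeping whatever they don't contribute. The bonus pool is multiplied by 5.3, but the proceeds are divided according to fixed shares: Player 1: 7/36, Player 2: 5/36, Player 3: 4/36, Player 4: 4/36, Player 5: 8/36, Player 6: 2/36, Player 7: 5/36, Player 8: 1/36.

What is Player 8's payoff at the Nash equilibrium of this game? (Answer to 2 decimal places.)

45.31 dollars

Player j's private return per contributed unit is 5.3 × (j's share). Contributing is weakly dominant for j when that share is at least 1/5.3 = 0.1887, and contributing 0 is dominant otherwise.
Player 1 and Player 5 clear that bar, contributing 35 each; the remaining 6 contribute 0. Total contributed: 70.
Player 8 keeps 35 and receives 5.3 × 70 × 1/36 = 10.31 from the bonus pool, for a payoff of 45.31.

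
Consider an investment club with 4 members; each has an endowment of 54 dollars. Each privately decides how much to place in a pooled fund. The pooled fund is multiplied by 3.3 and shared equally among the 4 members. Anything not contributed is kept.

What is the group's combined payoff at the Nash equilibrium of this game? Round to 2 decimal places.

216.00 dollars

Each contributed unit returns 3.3/4 = 0.8250 to its contributor — below 1 — so contributing 0 is dominant for every player. At the Nash equilibrium everyone keeps their 54, and the group total is 4 × 54 = 216.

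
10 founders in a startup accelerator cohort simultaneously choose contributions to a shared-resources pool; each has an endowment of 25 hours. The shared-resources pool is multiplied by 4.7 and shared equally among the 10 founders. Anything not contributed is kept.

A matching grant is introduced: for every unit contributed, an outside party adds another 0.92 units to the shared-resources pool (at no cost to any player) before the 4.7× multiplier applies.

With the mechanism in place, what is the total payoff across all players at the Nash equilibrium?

The effective private return is 4.7 × 1.92 / 10 = 0.9024, which is still under 1, so the mechanism doesn't change anyone's dominant strategy: zero contribution.
Everyone keeps their endowment and the group total is 10 × 25 = 250.

250.00 hours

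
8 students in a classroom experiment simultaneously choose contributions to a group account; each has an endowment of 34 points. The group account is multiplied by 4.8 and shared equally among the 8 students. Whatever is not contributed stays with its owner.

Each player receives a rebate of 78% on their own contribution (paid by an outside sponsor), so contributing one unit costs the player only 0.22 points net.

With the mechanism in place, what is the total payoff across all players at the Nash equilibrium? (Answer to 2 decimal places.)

The effective private return per unit is now (4.8/8) / 0.22 = 2.7273 > 1, so every player's dominant strategy flips to full contribution.
So the Nash equilibrium is full contribution by all 8; the group earns 8 × (34 × 0.78 + 4.8 × 34) = 1517.76.

1517.76 points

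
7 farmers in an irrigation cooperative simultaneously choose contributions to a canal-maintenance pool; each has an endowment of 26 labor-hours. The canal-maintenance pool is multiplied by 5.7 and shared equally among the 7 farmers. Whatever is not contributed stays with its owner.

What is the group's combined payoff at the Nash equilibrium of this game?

182.00 labor-hours

Each contributed unit returns 5.7/7 = 0.8143 to its contributor — below 1 — so contributing 0 is dominant for every player. At the Nash equilibrium everyone keeps their 26, and the group total is 7 × 26 = 182.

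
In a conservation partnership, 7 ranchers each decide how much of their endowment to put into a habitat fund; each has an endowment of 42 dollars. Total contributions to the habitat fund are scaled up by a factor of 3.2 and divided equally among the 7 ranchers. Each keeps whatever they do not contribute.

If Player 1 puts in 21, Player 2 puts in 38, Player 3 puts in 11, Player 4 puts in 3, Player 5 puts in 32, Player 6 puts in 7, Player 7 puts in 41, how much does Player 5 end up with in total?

79.94 dollars

Total contributed: 21 + 38 + 11 + 3 + 32 + 7 + 41 = 153.
Each receives 3.2 × 153 / 7 = 69.94 from the habitat fund.
Player 5 keeps 42 − 32 = 10, so Player 5's payoff is 10 + 69.94 = 79.94.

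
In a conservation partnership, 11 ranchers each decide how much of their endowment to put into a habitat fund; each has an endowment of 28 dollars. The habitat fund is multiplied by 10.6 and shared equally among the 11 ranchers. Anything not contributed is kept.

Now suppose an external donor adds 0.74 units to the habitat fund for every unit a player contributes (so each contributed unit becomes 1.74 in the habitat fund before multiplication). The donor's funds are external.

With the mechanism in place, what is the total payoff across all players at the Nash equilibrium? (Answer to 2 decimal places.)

With the mechanism, a contributed unit returns 10.6 × 1.74 / 11 = 1.6767 per unit of net cost to the contributor — now above 1 — so contributing fully is weakly dominant for every player.
So the Nash equilibrium is full contribution by all 11; the group earns 10.6 × 1.74 × 308 = 5680.75.

5680.75 dollars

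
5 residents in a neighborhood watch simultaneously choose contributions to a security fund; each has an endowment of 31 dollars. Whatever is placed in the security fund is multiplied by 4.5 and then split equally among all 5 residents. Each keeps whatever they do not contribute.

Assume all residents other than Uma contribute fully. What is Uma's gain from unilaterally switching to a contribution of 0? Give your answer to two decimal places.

3.10 dollars

Switching from a contribution of 31 to 0 lets Uma keep an extra 31 dollars, but lowers the security fund by 31, which costs Uma their own share of that drop: 4.5/5 × 31 = 27.90.
Net gain = 31 − 27.90 = 3.10. The private return per contributed unit (0.9000) is below 1, so free-riding is indeed the best response regardless of what the others do.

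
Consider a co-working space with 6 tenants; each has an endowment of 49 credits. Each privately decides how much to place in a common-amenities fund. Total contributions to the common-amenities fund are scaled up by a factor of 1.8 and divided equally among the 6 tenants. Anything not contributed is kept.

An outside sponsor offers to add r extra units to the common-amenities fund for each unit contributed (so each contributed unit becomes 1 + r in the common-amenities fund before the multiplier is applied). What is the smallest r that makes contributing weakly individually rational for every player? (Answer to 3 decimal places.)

With matching at rate r, one contributed unit becomes (1 + r) in the common-amenities fund and returns 1.8 × (1 + r) / 6 to the contributor.
Setting this equal to 1: 1 + r = 6/1.8 = 3.3333.
So the minimum matching rate is r = 3.3333 − 1 = 2.333.

2.333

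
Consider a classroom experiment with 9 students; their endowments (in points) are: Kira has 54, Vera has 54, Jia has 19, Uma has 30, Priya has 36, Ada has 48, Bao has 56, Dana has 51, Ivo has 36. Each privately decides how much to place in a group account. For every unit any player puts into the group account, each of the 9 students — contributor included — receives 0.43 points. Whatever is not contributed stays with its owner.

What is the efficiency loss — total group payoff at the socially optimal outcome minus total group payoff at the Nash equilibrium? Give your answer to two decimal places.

1102.08 points

The private return per contributed unit is 0.43 < 1 for everyone, so the Nash equilibrium is zero contribution and the group total is Σ E_j = 54 + 54 + 19 + 30 + 36 + 48 + 56 + 51 + 36 = 384.
Each contributed unit returns 3.870 to the group, so the social optimum is full contribution by everyone: group total = 3.870 × 384 = 1486.08.
Efficiency loss = (3.870 − 1) × 384 = 1102.08.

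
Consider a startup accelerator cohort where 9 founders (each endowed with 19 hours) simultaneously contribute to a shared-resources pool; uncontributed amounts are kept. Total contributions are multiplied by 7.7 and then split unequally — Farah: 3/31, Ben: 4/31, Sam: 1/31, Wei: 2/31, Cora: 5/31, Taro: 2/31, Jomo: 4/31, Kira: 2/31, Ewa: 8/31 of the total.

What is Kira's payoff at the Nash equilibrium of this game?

Each unit j contributes comes back to j as 7.7 × (j's share), so j prefers to contribute only if that share exceeds 1/7.7 = 0.1299; otherwise keeping the unit dominates.
Cora and Ewa clear that bar, contributing 19 each; the remaining 7 contribute 0. Total contributed: 38.
Kira keeps 19 and receives 7.7 × 38 × 2/31 = 18.88 from the shared-resources pool, for a payoff of 37.88.

37.88 hours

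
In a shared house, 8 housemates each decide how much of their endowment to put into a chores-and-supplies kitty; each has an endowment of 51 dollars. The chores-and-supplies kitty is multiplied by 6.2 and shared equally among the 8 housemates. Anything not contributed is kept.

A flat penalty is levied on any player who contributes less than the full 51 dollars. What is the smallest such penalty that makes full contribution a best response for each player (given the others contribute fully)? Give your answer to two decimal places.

Given the others contribute fully, the best deviation is to contribute 0 (any partial contribution still incurs the fine and gives up units whose private return 0.7750 is below 1).
Deviating from 51 to 0 saves 51 dollars but forfeits the deviator's share of the drop in the chores-and-supplies kitty: 6.2/8 × 51 = 39.52.
So the deviation gain is 51 − 39.52 = 11.48, and the fine must be at least 11.48 dollars to wipe it out.

11.48 dollars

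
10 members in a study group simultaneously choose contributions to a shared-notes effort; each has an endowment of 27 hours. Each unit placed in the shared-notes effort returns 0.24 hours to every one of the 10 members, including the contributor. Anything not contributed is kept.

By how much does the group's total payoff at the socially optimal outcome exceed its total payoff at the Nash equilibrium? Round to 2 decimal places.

The private return per contributed unit is 0.24 < 1, so contributing 0 is dominant for every player. At the Nash equilibrium everyone keeps their 27, and the group total is 10 × 27 = 270.
Each contributed unit returns 2.400 to the group as a whole (0.24 to each of 10 players), which exceeds 1, so the social optimum is full contribution: group total = 2.400 × 270 = 648.00.
Efficiency loss = 648.00 − 270 = 378.00.

378.00 hours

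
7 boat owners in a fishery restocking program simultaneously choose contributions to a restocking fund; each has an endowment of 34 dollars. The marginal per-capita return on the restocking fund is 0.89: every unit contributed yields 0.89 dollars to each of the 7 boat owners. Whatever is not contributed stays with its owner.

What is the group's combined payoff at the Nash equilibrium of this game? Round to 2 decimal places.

The private return per contributed unit is 0.89 < 1, so contributing 0 is dominant for every player. At the Nash equilibrium everyone keeps their 34, and the group total is 7 × 34 = 238.

238.00 dollars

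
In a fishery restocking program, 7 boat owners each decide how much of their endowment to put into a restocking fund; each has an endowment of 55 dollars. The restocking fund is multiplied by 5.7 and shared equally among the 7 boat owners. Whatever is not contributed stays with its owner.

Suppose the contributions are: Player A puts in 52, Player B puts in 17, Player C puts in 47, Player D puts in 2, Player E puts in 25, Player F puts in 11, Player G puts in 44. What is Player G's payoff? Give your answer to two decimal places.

Total contributed: 52 + 17 + 47 + 2 + 25 + 11 + 44 = 198.
Each receives 5.7 × 198 / 7 = 161.23 from the restocking fund.
Player G keeps 55 − 44 = 11, so Player G's payoff is 11 + 161.23 = 172.23.

172.23 dollars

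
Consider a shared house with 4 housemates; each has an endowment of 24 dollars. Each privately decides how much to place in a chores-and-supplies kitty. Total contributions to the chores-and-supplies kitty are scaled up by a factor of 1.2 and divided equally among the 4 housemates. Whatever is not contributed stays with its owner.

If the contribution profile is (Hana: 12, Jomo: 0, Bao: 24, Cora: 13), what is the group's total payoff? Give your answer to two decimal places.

105.80 dollars

Total contributed: 12 + 0 + 24 + 13 = 49; total kept: 4 × 24 − 49 = 47.
The chores-and-supplies kitty pays out 1.2 × 49 = 58.80 in aggregate.
Group total = 47 + 58.80 = 105.80.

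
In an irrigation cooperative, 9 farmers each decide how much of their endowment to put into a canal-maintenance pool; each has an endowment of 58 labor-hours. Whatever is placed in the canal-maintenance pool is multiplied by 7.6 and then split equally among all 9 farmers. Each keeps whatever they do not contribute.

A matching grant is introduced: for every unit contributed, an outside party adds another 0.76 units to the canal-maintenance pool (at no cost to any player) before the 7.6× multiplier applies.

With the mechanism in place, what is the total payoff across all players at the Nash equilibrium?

Under the mechanism each unit contributed yields 7.6 × 1.76 / 9 = 1.4862 back to its contributor per unit of net cost, which exceeds 1, making full contribution the dominant choice for everyone.
So the Nash equilibrium is full contribution by all 9; the group earns 7.6 × 1.76 × 522 = 6982.27.

6982.27 labor-hours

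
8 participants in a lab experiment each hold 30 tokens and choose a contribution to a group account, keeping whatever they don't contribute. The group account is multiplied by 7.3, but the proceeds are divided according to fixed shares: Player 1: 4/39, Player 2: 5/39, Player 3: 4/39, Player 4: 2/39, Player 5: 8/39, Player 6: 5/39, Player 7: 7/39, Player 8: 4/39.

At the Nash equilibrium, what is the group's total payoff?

Each unit j contributes comes back to j as 7.3 × (j's share), so j prefers to contribute only if that share exceeds 1/7.3 = 0.1370; otherwise keeping the unit dominates.
Player 5 and Player 7 are above the threshold, contributing 30 each; the remaining 6 contribute 0. Total contributed: 60.
The group account pays out 7.3 × 60 = 438.00 in total (split across the unequal shares, but the aggregate is all that matters for the group sum).
The 6 free-riders keep 30 each, adding 180. Group total = 180 + 438.00 = 618.00.

618.00 tokens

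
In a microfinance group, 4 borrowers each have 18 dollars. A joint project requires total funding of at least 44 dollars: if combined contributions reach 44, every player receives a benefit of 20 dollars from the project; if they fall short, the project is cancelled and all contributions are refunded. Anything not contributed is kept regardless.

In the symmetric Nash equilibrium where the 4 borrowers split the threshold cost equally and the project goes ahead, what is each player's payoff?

27 dollars

Equal share of the threshold: 44/4 = 11.
At this profile no one gains by cutting their contribution: any cut drops the total below 44, the project is cancelled, contributions are refunded, and the deviator ends with 18, which is less than 18 − 11 + 20 = 27. Contributing more than 11 just wastes the excess. So contributing exactly 11 is a best response.
Each player's payoff: 18 − 11 + 20 = 27.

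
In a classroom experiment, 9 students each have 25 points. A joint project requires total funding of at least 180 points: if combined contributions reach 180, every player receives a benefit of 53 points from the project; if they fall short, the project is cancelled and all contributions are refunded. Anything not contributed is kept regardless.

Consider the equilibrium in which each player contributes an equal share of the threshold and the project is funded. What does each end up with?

58 points

Equal share of the threshold: 180/9 = 20.
At this profile no one gains by cutting their contribution: any cut drops the total below 180, the project is cancelled, contributions are refunded, and the deviator ends with 25, which is less than 25 − 20 + 53 = 58. Contributing more than 20 just wastes the excess. So contributing exactly 20 is a best response.
Each player's payoff: 25 − 20 + 53 = 58.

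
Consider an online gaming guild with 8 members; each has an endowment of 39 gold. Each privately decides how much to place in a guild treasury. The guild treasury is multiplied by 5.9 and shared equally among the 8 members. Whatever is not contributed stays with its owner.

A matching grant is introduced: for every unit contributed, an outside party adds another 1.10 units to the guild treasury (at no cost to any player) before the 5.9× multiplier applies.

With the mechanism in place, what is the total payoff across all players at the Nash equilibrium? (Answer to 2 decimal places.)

With the mechanism, a contributed unit returns 5.9 × 2.10 / 8 = 1.5488 per unit of net cost to the contributor — now above 1 — so contributing fully is weakly dominant for every player.
At the Nash equilibrium everyone contributes 39. Group total payoff = 5.9 × 2.10 × 312 = 3865.68.

3865.68 gold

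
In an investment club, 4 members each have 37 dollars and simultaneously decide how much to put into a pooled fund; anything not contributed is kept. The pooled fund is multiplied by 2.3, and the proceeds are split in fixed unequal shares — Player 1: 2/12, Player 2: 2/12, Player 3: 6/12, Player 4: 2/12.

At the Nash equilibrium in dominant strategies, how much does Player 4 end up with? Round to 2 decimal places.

A player with share s gets back 2.3·s per unit contributed, so full contribution is dominant for anyone with s > 1/2.3 = 0.4348 and zero contribution is dominant for anyone below.
Only Player 3 (6/12) clears that bar, contributing 37; the remaining 3 contribute 0. Total contributed: 37.
Player 4 keeps 37 and receives 2.3 × 37 × 2/12 = 14.18 from the pooled fund, for a payoff of 51.18.

51.18 dollars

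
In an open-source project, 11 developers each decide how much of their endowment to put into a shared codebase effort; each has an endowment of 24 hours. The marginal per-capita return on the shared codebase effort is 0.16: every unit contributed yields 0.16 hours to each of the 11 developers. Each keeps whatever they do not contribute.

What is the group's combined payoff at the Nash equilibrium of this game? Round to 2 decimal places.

The private return per contributed unit is 0.16 < 1, so contributing 0 is dominant for every player. At the Nash equilibrium everyone keeps their 24, and the group total is 11 × 24 = 264.

264.00 hours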